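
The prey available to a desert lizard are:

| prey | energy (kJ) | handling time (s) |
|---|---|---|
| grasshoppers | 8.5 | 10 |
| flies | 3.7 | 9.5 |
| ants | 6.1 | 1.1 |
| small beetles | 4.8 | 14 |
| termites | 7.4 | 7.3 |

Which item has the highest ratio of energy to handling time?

Profitability E/h (kJ/s): grasshoppers = 8.5/10 = 0.85, flies = 3.7/9.5 = 0.389, ants = 6.1/1.1 = 5.55, small beetles = 4.8/14 = 0.343, termites = 7.4/7.3 = 1.01.
Ranked: ants > termites > grasshoppers > flies > small beetles.

ants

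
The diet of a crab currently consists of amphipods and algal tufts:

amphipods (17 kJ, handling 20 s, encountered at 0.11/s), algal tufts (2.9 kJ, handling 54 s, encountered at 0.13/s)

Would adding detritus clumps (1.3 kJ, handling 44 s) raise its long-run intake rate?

No

Intake rate on the current diet: R = (0.11×17 + 0.13×2.9) / (1 + 0.11×20 + 0.13×54) = 2.247/10.22 = 0.2199 kJ/s.
Profitability of detritus clumps: 1.3/44 = 0.02955 kJ/s.
0.02955 < 0.2199, so adding detritus clumps would lower the average — exclude it.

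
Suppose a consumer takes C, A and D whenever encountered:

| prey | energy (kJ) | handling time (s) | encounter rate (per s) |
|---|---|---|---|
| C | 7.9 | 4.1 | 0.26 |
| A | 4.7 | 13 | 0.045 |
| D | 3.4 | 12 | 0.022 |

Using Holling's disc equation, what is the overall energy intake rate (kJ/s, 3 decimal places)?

0.803 kJ/s

R = (0.26×7.9 + 0.045×4.7 + 0.022×3.4) / (1 + 0.26×4.1 + 0.045×13 + 0.022×12) = 2.34/2.915 = 0.8028 kJ/s.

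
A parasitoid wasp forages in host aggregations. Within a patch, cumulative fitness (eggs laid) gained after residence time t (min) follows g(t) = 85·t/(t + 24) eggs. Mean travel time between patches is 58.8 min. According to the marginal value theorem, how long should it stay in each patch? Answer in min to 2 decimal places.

Optimal t* satisfies g'(t*) = g(t*)/(T + t*).
g'(t) = 85·24/(t + 24)². Setting 85·24/(t+24)² = 85t/[(t+24)(58.8+t)] gives 24(58.8+t) = t(t+24), so t² = 24×58.8 = 1411.
t* = √1411 = 37.57 min.

37.57 min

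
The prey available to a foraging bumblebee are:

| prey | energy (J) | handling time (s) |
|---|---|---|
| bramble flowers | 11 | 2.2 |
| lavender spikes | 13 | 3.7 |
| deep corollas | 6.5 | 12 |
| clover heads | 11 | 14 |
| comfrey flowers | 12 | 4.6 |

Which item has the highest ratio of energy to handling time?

bramble flowers

In descending order of E/h:
bramble flowers: 11/2.2 = 5 J/s
lavender spikes: 13/3.7 = 3.51 J/s
comfrey flowers: 12/4.6 = 2.61 J/s
clover heads: 11/14 = 0.786 J/s
deep corollas: 6.5/12 = 0.542 J/s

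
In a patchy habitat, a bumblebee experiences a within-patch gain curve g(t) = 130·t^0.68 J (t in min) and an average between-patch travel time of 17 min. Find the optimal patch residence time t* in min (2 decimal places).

Optimal t* satisfies g'(t*) = g(t*)/(T + t*).
g'(t) = 0.68·130·t^-0.32. Setting 0.68·130·t^-0.32 = 130·t^0.68/(17+t) gives 0.68(17+t) = t, so 0.32·t = 0.68×17.
t* = 0.68×17/0.32 = 36.13 min.

36.13 min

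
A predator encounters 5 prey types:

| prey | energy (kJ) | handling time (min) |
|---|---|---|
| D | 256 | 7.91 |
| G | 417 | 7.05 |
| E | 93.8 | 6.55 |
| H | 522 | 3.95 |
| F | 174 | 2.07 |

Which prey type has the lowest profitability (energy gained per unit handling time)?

E

In descending order of E/h:
H: 522/3.95 = 132 kJ/min
F: 174/2.07 = 84.1 kJ/min
G: 417/7.05 = 59.1 kJ/min
D: 256/7.91 = 32.4 kJ/min
E: 93.8/6.55 = 14.3 kJ/min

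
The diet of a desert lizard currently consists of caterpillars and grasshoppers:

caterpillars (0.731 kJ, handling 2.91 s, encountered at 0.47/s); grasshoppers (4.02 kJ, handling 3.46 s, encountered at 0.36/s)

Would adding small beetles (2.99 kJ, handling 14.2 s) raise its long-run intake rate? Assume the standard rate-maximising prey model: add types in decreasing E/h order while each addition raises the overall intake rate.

On caterpillars and grasshoppers alone, R = ΣλE/(1+Σλh) = 1.791/3.613 = 0.4956 kJ/s.
small beetles: E/h = 2.99/14.2 = 0.2106 kJ/s.
Since 0.2106 < R, time spent handling small beetles is better spent searching.

No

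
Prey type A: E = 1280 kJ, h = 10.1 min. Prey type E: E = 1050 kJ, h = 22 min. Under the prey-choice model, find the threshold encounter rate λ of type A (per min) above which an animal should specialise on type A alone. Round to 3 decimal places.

The zero-one rule: include type E iff E₂/h₂ > λE₁/(1+λh₁). Equality gives the switch point.
λE₁h₂ = E₂ + λE₂h₁ ⇒ λ = E₂/(E₁h₂ − E₂h₁) = 1050/(2.816e+04 − 1.06e+04) = 0.05981 per min.

0.060 per min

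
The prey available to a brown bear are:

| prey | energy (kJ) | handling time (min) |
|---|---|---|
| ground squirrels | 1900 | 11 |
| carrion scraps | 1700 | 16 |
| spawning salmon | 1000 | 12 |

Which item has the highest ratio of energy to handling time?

ground squirrels

In descending order of E/h:
ground squirrels: 1900/11 = 173 kJ/min
carrion scraps: 1700/16 = 106 kJ/min
spawning salmon: 1000/12 = 83.3 kJ/min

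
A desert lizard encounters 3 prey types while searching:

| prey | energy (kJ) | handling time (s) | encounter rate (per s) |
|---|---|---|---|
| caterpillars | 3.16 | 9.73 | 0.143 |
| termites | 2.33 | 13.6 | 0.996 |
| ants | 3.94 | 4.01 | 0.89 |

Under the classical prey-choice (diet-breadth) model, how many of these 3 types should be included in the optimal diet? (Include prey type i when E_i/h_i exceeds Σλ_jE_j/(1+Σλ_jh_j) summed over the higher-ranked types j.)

Rank by E/h (kJ/s): ants 0.983, caterpillars 0.325, termites 0.171. Include each in turn until the next type's E/h falls below the running intake rate.
Rate on top 1: 0.7675. caterpillars: 0.325 < 0.7675 → exclude; stop.
Optimal diet: ants — 1 of 3 types.

1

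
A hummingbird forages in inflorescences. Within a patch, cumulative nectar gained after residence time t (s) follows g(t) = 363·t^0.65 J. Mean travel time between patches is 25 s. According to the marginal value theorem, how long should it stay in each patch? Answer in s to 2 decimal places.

Optimal t* satisfies g'(t*) = g(t*)/(T + t*).
g'(t) = 0.65·363·t^-0.35. Setting 0.65·363·t^-0.35 = 363·t^0.65/(25+t) gives 0.65(25+t) = t, so 0.35·t = 0.65×25.
t* = 0.65×25/0.35 = 46.43 s.

46.43 s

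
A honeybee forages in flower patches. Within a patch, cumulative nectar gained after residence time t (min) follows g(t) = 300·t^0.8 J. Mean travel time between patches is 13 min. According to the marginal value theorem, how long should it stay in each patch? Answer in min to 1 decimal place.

Optimal t* satisfies g'(t*) = g(t*)/(T + t*).
g'(t) = 0.8·300·t^-0.2. Setting 0.8·300·t^-0.2 = 300·t^0.8/(13+t) gives 0.8(13+t) = t, so 0.20·t = 0.8×13.
t* = 0.8×13/0.20 = 52 min.

52.0 min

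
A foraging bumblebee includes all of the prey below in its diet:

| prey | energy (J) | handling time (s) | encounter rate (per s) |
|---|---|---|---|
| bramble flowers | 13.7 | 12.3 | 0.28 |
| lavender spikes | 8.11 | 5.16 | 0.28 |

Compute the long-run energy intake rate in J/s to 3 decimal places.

Energy encountered per unit search time: 0.28×13.7 + 0.28×8.11 = 6.107 J/s.
Handling time per unit search time: 0.28×12.3 + 0.28×5.16 = 4.889.
Rate = 6.107/(1 + 4.889) = 1.037 J/s.

1.037 J/s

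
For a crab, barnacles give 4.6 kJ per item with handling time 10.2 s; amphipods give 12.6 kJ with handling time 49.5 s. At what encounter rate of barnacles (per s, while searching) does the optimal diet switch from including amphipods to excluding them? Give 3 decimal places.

At the threshold, the rate on barnacles alone equals the profitability of amphipods: λ·4.6/(1 + λ·10.2) = 12.6/49.5 = 0.2545.
Rearranging, λ(4.6 − 0.2545×10.2) = 0.2545, so λ = 0.2545/2.004 = 0.127 per s.

0.127 per s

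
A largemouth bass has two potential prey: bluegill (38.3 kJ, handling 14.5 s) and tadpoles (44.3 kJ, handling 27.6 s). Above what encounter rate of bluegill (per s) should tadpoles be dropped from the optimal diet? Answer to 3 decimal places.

Drop tadpoles once their profitability E₂/h₂ falls below the rate achievable on bluegill alone: E₂/h₂ = λE₁/(1 + λh₁).
Solve for λ: λE₁h₂ = E₂(1 + λh₁) → λ(E₁h₂ − E₂h₁) = E₂ → λ = E₂/(E₁h₂ − E₂h₁).
λ = 44.3/(38.3×27.6 − 44.3×14.5) = 44.3/414.7 = 0.1068 per s.

0.107 per s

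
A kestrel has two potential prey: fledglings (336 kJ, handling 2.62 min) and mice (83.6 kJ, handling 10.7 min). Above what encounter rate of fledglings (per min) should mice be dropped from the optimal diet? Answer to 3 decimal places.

0.025 per min

At the threshold, the rate on fledglings alone equals the profitability of mice: λ·336/(1 + λ·2.62) = 83.6/10.7 = 7.813.
Rearranging, λ(336 − 7.813×2.62) = 7.813, so λ = 7.813/315.5 = 0.02476 per min.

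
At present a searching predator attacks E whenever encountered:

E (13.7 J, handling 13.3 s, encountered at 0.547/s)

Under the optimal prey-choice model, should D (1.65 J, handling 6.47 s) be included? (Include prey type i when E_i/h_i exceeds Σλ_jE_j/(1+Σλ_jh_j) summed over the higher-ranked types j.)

No

Intake rate on the current diet: R = (0.547×13.7) / (1 + 0.547×13.3) = 7.494/8.275 = 0.9056 J/s.
Profitability of D: 1.65/6.47 = 0.255 J/s.
0.255 < 0.9056, so adding D would lower the average — exclude it.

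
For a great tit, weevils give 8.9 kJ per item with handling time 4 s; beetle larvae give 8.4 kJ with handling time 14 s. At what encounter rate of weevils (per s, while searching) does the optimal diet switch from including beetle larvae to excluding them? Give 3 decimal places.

The zero-one rule: include beetle larvae iff E₂/h₂ > λE₁/(1+λh₁). Equality gives the switch point.
λE₁h₂ = E₂ + λE₂h₁ ⇒ λ = E₂/(E₁h₂ − E₂h₁) = 8.4/(124.6 − 33.6) = 0.09231 per s.

0.092 per s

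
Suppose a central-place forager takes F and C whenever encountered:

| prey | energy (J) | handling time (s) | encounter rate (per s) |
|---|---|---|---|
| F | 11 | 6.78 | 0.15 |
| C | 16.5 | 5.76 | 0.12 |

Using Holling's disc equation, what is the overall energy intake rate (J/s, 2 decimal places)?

1.34 J/s

R = (0.15×11 + 0.12×16.5) / (1 + 0.15×6.78 + 0.12×5.76) = 3.63/2.708 = 1.34 J/s.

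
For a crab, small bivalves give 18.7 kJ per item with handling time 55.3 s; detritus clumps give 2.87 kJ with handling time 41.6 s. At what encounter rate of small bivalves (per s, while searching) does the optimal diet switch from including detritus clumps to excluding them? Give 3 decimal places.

Drop detritus clumps once their profitability E₂/h₂ falls below the rate achievable on small bivalves alone: E₂/h₂ = λE₁/(1 + λh₁).
Solve for λ: λE₁h₂ = E₂(1 + λh₁) → λ(E₁h₂ − E₂h₁) = E₂ → λ = E₂/(E₁h₂ − E₂h₁).
λ = 2.87/(18.7×41.6 − 2.87×55.3) = 2.87/619.2 = 0.004635 per s.

0.005 per s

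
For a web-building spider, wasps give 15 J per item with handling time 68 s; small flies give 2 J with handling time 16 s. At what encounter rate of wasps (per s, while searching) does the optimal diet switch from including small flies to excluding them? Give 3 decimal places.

0.019 per s

At the threshold, the rate on wasps alone equals the profitability of small flies: λ·15/(1 + λ·68) = 2/16 = 0.125.
Rearranging, λ(15 − 0.125×68) = 0.125, so λ = 0.125/6.5 = 0.01923 per s.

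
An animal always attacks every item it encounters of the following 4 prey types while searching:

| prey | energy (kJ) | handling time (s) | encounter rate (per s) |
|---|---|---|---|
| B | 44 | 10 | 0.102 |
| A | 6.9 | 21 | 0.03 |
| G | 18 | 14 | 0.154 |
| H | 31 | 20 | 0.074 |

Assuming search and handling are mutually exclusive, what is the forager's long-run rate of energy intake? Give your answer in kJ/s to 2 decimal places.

1.55 kJ/s

Energy encountered per unit search time: 0.102×44 + 0.03×6.9 + 0.154×18 + 0.074×31 = 9.761 kJ/s.
Handling time per unit search time: 0.102×10 + 0.03×21 + 0.154×14 + 0.074×20 = 5.286.
Rate = 9.761/(1 + 5.286) = 1.553 kJ/s.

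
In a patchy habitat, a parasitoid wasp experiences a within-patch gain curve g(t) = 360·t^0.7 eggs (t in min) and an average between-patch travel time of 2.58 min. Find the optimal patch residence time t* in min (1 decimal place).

By the marginal value theorem, leave when the instantaneous gain rate g'(t) equals the habitat-wide average g(t)/(T + t).
g'(t) = 0.7·360·t^-0.3. Setting 0.7·360·t^-0.3 = 360·t^0.7/(2.58+t) gives 0.7(2.58+t) = t, so 0.30·t = 0.7×2.58.
t* = 0.7×2.58/0.30 = 6.02 min.

6.0 min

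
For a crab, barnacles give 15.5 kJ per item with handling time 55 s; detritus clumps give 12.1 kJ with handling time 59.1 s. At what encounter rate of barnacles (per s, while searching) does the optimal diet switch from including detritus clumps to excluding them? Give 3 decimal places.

0.048 per s

Drop detritus clumps once their profitability E₂/h₂ falls below the rate achievable on barnacles alone: E₂/h₂ = λE₁/(1 + λh₁).
Solve for λ: λE₁h₂ = E₂(1 + λh₁) → λ(E₁h₂ − E₂h₁) = E₂ → λ = E₂/(E₁h₂ − E₂h₁).
λ = 12.1/(15.5×59.1 − 12.1×55) = 12.1/250.6 = 0.04829 per s.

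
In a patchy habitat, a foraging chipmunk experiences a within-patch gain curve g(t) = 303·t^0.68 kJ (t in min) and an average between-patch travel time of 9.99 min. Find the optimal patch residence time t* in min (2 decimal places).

Optimal t* satisfies g'(t*) = g(t*)/(T + t*).
g'(t) = 0.68·303·t^-0.32. Setting 0.68·303·t^-0.32 = 303·t^0.68/(9.99+t) gives 0.68(9.99+t) = t, so 0.32·t = 0.68×9.99.
t* = 0.68×9.99/0.32 = 21.23 min.

21.23 min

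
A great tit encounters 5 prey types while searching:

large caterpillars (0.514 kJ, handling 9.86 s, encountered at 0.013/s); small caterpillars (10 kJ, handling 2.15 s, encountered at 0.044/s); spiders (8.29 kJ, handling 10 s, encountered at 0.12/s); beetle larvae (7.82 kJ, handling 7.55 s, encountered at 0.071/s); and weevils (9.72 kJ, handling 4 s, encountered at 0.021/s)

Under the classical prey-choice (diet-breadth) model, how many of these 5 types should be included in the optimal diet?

Rank by E/h (kJ/s): small caterpillars 4.65, weevils 2.43, beetle larvae 1.04, spiders 0.829, large caterpillars 0.0521. Include each in turn until the next type's E/h falls below the running intake rate.
Rate on top 1: 0.402. weevils: 2.43 > 0.402 → include.
Rate on top 2: 0.5465. beetle larvae: 1.04 > 0.5465 → include.
Rate on top 3: 0.6995. spiders: 0.829 > 0.6995 → include.
Rate on top 4: 0.7528. large caterpillars: 0.0521 < 0.7528 → exclude; stop.
Optimal diet: small caterpillars, weevils, beetle larvae, spiders — 4 of 5 types.

4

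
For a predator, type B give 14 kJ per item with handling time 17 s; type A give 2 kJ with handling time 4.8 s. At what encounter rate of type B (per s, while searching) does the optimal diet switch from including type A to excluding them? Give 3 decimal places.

0.060 per s

The zero-one rule: include type A iff E₂/h₂ > λE₁/(1+λh₁). Equality gives the switch point.
λE₁h₂ = E₂ + λE₂h₁ ⇒ λ = E₂/(E₁h₂ − E₂h₁) = 2/(67.2 − 34) = 0.06024 per s.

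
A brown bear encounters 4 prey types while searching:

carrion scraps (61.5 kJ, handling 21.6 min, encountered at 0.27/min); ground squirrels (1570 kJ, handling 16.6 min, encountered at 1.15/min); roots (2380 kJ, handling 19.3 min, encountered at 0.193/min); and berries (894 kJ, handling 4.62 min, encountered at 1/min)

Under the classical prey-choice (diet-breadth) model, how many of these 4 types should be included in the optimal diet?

1

E/h in descending order: berries 194, roots 123, ground squirrels 94.6, carrion scraps 2.85 kJ/min. The optimal diet is the largest prefix of this list for which every included type satisfies E_i/h_i > R on the types above it.
Rate on top 1: 159.1. roots: 123 < 159.1 → exclude; stop.
Optimal diet: berries — 1 of 4 types.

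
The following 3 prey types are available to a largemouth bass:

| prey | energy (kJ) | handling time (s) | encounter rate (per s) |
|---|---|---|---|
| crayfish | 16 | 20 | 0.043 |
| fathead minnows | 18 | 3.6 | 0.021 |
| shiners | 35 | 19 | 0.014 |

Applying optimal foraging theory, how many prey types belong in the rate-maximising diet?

3

E/h in descending order: fathead minnows 5, shiners 1.84, crayfish 0.8 kJ/s. The optimal diet is the largest prefix of this list for which every included type satisfies E_i/h_i > R on the types above it.
Rate on top 1: 0.3514. shiners: 1.84 > 0.3514 → include.
Rate on top 2: 0.647. crayfish: 0.8 > 0.647 → include.
Optimal diet: fathead minnows, shiners, crayfish — 3 of 3 types.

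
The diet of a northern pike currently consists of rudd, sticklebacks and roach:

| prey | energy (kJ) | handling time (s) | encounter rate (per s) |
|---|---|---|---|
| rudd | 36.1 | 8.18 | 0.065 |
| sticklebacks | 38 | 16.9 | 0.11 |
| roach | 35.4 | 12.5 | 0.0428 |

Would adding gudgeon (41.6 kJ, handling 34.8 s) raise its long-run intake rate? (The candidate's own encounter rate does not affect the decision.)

Current rate: (0.065×36.1 + 0.11×38 + 0.0428×35.4)/(1 + 0.065×8.18 + 0.11×16.9 + 0.0428×12.5) = 2.048 kJ/s.
Profitability of gudgeon: 41.6/34.8 = 1.195 kJ/s.
Since 1.195 < R, time spent handling gudgeon is better spent searching.

No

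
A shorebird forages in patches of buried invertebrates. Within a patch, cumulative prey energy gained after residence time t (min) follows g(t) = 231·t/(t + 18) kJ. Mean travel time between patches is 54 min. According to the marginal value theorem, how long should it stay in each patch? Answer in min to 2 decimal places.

Maximise g(t)/(T+t): set derivative to zero → g'(t)(T+t) = g(t).
g'(t) = 231·18/(t + 18)². Setting 231·18/(t+18)² = 231t/[(t+18)(54+t)] gives 18(54+t) = t(t+18), so t² = 18×54 = 972.
t* = √972 = 31.18 min.

31.18 min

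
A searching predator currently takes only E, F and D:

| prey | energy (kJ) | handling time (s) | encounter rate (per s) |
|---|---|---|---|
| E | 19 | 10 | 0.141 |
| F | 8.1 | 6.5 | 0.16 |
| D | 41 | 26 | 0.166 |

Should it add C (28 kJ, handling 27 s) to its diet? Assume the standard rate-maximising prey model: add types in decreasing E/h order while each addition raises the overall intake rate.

On E, F and D alone, R = ΣλE/(1+Σλh) = 10.78/7.766 = 1.388 kJ/s.
Profitability of C: 28/27 = 1.037 kJ/s.
1.037 < 1.388, so adding C would lower the average — exclude it.

No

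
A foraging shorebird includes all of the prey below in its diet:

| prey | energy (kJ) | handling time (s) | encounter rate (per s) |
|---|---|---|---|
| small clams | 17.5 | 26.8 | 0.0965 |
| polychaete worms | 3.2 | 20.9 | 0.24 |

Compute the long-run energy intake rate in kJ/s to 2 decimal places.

0.29 kJ/s

R = (0.0965×17.5 + 0.24×3.2) / (1 + 0.0965×26.8 + 0.24×20.9) = 2.457/8.602 = 0.2856 kJ/s.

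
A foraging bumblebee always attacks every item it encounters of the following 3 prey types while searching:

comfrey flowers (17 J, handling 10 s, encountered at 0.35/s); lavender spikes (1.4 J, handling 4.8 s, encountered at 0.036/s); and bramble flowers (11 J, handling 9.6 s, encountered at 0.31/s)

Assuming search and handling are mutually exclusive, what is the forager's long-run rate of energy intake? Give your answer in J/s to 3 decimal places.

R = Σλ_iE_i / (1 + Σλ_ih_i)
Numerator: 0.35×17 + 0.036×1.4 + 0.31×11 = 9.41
Denominator: 1 + 0.35×10 + 0.036×4.8 + 0.31×9.6 = 7.649
R = 9.41/7.649 = 1.23 J/s

1.230 J/s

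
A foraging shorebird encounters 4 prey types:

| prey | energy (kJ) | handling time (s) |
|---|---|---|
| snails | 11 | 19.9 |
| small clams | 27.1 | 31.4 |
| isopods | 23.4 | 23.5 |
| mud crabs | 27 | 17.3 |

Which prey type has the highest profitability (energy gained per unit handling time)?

mud crabs

In descending order of E/h:
mud crabs: 27/17.3 = 1.56 kJ/s
isopods: 23.4/23.5 = 0.996 kJ/s
small clams: 27.1/31.4 = 0.863 kJ/s
snails: 11/19.9 = 0.553 kJ/s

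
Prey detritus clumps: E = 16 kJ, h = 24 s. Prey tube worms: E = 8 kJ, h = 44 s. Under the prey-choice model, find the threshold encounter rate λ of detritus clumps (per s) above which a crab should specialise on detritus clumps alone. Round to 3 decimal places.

0.016 per s

Drop tube worms once their profitability E₂/h₂ falls below the rate achievable on detritus clumps alone: E₂/h₂ = λE₁/(1 + λh₁).
Solve for λ: λE₁h₂ = E₂(1 + λh₁) → λ(E₁h₂ − E₂h₁) = E₂ → λ = E₂/(E₁h₂ − E₂h₁).
λ = 8/(16×44 − 8×24) = 8/512 = 0.01562 per s.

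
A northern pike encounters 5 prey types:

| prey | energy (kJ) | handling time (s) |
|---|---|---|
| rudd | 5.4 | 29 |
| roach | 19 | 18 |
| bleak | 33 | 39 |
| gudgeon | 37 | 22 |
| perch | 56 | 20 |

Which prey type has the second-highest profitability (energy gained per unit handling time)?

gudgeon

Profitability E/h (kJ/s): rudd = 5.4/29 = 0.186, roach = 19/18 = 1.06, bleak = 33/39 = 0.846, gudgeon = 37/22 = 1.68, perch = 56/20 = 2.8.
Ranked: perch > gudgeon > roach > bleak > rudd.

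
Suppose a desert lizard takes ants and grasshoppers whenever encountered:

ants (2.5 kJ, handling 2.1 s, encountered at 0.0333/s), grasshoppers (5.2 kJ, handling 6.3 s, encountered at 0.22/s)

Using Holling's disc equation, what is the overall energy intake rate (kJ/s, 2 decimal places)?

0.50 kJ/s

Energy encountered per unit search time: 0.0333×2.5 + 0.22×5.2 = 1.227 kJ/s.
Handling time per unit search time: 0.0333×2.1 + 0.22×6.3 = 1.456.
Rate = 1.227/(1 + 1.456) = 0.4997 kJ/s.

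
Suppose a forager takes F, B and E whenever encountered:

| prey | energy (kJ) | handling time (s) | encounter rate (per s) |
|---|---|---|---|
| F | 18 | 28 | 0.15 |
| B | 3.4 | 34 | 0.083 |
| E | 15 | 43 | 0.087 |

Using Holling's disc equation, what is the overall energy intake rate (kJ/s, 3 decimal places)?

Energy encountered per unit search time: 0.15×18 + 0.083×3.4 + 0.087×15 = 4.287 kJ/s.
Handling time per unit search time: 0.15×28 + 0.083×34 + 0.087×43 = 10.76.
Rate = 4.287/(1 + 10.76) = 0.3645 kJ/s.

0.364 kJ/s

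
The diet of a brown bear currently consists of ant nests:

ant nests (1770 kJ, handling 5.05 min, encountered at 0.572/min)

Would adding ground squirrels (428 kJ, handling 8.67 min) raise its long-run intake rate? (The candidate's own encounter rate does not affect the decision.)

No

On ant nests alone, R = ΣλE/(1+Σλh) = 1012/3.889 = 260.4 kJ/min.
ground squirrels: E/h = 428/8.67 = 49.37 kJ/min.
49.37 < 260.4, so adding ground squirrels would lower the average — exclude it.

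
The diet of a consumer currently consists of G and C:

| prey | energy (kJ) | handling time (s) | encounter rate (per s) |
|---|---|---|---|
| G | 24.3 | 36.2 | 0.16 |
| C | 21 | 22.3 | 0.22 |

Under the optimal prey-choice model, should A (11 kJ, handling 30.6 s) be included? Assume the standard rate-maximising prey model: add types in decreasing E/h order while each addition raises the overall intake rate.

No

Intake rate on the current diet: R = (0.16×24.3 + 0.22×21) / (1 + 0.16×36.2 + 0.22×22.3) = 8.508/11.7 = 0.7273 kJ/s.
A: E/h = 11/30.6 = 0.3595 kJ/s.
0.3595 < 0.7273, so adding A would lower the average — exclude it.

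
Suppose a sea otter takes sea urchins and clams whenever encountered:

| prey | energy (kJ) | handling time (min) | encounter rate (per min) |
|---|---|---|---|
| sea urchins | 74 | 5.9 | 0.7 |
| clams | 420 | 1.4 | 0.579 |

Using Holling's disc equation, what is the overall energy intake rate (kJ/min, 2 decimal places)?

49.65 kJ/min

Energy encountered per unit search time: 0.7×74 + 0.579×420 = 295 kJ/min.
Handling time per unit search time: 0.7×5.9 + 0.579×1.4 = 4.941.
Rate = 295/(1 + 4.941) = 49.65 kJ/min.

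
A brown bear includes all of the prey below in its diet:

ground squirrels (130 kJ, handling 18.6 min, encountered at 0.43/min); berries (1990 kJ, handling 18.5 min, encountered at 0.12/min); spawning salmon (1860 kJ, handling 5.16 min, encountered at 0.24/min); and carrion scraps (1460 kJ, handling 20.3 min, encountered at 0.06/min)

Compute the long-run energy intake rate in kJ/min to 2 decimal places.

Energy encountered per unit search time: 0.43×130 + 0.12×1990 + 0.24×1860 + 0.06×1460 = 828.7 kJ/min.
Handling time per unit search time: 0.43×18.6 + 0.12×18.5 + 0.24×5.16 + 0.06×20.3 = 12.67.
Rate = 828.7/(1 + 12.67) = 60.6 kJ/min.

60.60 kJ/min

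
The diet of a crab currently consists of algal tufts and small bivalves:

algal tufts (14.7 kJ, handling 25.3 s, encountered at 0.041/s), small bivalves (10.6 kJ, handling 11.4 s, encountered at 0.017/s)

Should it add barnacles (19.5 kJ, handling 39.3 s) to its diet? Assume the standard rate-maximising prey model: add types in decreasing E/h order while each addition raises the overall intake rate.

Yes

On algal tufts and small bivalves alone, R = ΣλE/(1+Σλh) = 0.7829/2.231 = 0.3509 kJ/s.
Profitability of barnacles: 19.5/39.3 = 0.4962 kJ/s.
0.4962 > 0.3509, so adding barnacles raises the average — include it.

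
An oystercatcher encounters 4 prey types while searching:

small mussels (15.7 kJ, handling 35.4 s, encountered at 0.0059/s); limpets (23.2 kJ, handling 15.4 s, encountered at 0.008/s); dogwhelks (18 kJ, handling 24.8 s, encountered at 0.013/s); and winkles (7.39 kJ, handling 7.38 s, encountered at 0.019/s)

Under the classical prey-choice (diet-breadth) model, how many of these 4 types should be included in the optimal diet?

Profitabilities (E/h, kJ/s): limpets 1.51, winkles 1, dogwhelks 0.726, small mussels 0.444. Add prey in this order while the next type's profitability exceeds the intake rate on those already taken.
Rate on top 1: 0.1652. winkles: 1 > 0.1652 → include.
Rate on top 2: 0.258. dogwhelks: 0.726 > 0.258 → include.
Rate on top 3: 0.3531. small mussels: 0.444 > 0.3531 → include.
Optimal diet: limpets, winkles, dogwhelks, small mussels — 4 of 4 types.

4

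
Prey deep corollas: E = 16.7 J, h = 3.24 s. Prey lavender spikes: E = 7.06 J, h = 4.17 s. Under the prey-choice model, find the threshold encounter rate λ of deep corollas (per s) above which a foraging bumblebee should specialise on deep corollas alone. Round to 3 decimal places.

0.151 per s

The zero-one rule: include lavender spikes iff E₂/h₂ > λE₁/(1+λh₁). Equality gives the switch point.
λE₁h₂ = E₂ + λE₂h₁ ⇒ λ = E₂/(E₁h₂ − E₂h₁) = 7.06/(69.64 − 22.87) = 0.151 per s.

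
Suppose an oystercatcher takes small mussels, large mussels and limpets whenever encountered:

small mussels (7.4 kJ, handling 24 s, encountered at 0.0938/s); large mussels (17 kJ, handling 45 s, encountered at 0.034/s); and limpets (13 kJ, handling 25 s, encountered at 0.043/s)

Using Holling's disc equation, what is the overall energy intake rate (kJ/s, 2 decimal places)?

0.31 kJ/s

R = Σλ_iE_i / (1 + Σλ_ih_i)
Numerator: 0.0938×7.4 + 0.034×17 + 0.043×13 = 1.831
Denominator: 1 + 0.0938×24 + 0.034×45 + 0.043×25 = 5.856
R = 1.831/5.856 = 0.3127 kJ/s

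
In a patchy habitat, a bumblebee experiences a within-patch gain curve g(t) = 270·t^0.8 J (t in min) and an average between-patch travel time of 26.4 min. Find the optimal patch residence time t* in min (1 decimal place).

By the marginal value theorem, leave when the instantaneous gain rate g'(t) equals the habitat-wide average g(t)/(T + t).
g'(t) = 0.8·270·t^-0.2. Setting 0.8·270·t^-0.2 = 270·t^0.8/(26.4+t) gives 0.8(26.4+t) = t, so 0.20·t = 0.8×26.4.
t* = 0.8×26.4/0.20 = 105.6 min.

105.6 min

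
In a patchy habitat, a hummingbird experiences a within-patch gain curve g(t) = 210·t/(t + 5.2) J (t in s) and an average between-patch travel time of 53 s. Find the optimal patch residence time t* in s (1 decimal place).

Optimal t* satisfies g'(t*) = g(t*)/(T + t*).
g'(t) = 210·5.2/(t + 5.2)². Setting 210·5.2/(t+5.2)² = 210t/[(t+5.2)(53+t)] gives 5.2(53+t) = t(t+5.2), so t² = 5.2×53 = 275.6.
t* = √275.6 = 16.6 s.

16.6 s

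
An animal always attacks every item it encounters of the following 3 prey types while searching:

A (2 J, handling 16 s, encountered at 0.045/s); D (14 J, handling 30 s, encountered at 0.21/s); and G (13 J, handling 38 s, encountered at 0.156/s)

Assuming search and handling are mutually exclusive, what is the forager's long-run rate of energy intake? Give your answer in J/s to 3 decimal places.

R = Σλ_iE_i / (1 + Σλ_ih_i)
Numerator: 0.045×2 + 0.21×14 + 0.156×13 = 5.058
Denominator: 1 + 0.045×16 + 0.21×30 + 0.156×38 = 13.95
R = 5.058/13.95 = 0.3626 J/s

0.363 J/s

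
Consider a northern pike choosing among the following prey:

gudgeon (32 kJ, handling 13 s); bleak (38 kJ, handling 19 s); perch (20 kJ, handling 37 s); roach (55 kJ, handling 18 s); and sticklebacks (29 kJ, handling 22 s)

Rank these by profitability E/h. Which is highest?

In descending order of E/h:
roach: 55/18 = 3.06 kJ/s
gudgeon: 32/13 = 2.46 kJ/s
bleak: 38/19 = 2 kJ/s
sticklebacks: 29/22 = 1.32 kJ/s
perch: 20/37 = 0.541 kJ/s

roach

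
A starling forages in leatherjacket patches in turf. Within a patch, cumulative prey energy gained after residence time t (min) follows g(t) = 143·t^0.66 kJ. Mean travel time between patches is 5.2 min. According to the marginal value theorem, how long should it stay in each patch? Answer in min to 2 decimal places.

Optimal t* satisfies g'(t*) = g(t*)/(T + t*).
g'(t) = 0.66·143·t^-0.34. Setting 0.66·143·t^-0.34 = 143·t^0.66/(5.2+t) gives 0.66(5.2+t) = t, so 0.34·t = 0.66×5.2.
t* = 0.66×5.2/0.34 = 10.09 min.

10.09 min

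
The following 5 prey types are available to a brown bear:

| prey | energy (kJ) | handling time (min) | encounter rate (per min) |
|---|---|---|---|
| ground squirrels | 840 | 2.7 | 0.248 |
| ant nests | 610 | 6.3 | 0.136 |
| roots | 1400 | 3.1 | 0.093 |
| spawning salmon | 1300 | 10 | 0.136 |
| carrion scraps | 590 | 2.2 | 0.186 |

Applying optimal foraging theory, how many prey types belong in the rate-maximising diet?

Rank by E/h (kJ/min): roots 452, ground squirrels 311, carrion scraps 268, spawning salmon 130, ant nests 96.8. Include each in turn until the next type's E/h falls below the running intake rate.
Rate on top 1: 101.1. ground squirrels: 311 > 101.1 → include.
Rate on top 2: 172.9. carrion scraps: 268 > 172.9 → include.
Rate on top 3: 189.4. spawning salmon: 130 < 189.4 → exclude; stop.
Optimal diet: roots, ground squirrels, carrion scraps — 3 of 5 types.

3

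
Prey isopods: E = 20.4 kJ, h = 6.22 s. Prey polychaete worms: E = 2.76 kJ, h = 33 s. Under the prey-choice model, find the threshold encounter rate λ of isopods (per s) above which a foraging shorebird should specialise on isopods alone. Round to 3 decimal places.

0.004 per s

At the threshold, the rate on isopods alone equals the profitability of polychaete worms: λ·20.4/(1 + λ·6.22) = 2.76/33 = 0.08364.
Rearranging, λ(20.4 − 0.08364×6.22) = 0.08364, so λ = 0.08364/19.88 = 0.004207 per s.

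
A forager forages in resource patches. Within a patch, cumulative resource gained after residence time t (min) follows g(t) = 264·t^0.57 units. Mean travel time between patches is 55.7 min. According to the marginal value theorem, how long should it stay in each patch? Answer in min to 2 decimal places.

73.83 min

Optimal t* satisfies g'(t*) = g(t*)/(T + t*).
g'(t) = 0.57·264·t^-0.43. Setting 0.57·264·t^-0.43 = 264·t^0.57/(55.7+t) gives 0.57(55.7+t) = t, so 0.43·t = 0.57×55.7.
t* = 0.57×55.7/0.43 = 73.83 min.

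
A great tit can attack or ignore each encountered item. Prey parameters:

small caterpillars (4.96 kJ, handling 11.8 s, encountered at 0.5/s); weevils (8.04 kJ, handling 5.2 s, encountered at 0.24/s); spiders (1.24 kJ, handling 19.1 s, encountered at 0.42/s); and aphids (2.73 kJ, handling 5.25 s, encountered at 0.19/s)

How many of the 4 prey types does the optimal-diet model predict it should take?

E/h in descending order: weevils 1.55, aphids 0.52, small caterpillars 0.42, spiders 0.0649 kJ/s. The optimal diet is the largest prefix of this list for which every included type satisfies E_i/h_i > R on the types above it.
Rate on top 1: 0.8584. aphids: 0.52 < 0.8584 → exclude; stop.
Optimal diet: weevils — 1 of 4 types.

1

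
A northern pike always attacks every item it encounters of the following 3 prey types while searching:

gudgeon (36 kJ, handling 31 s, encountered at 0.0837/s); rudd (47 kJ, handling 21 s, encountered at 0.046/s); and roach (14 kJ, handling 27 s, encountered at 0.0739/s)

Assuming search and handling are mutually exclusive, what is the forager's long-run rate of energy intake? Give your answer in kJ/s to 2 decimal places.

R = (0.0837×36 + 0.046×47 + 0.0739×14) / (1 + 0.0837×31 + 0.046×21 + 0.0739×27) = 6.21/6.556 = 0.9472 kJ/s.

0.95 kJ/s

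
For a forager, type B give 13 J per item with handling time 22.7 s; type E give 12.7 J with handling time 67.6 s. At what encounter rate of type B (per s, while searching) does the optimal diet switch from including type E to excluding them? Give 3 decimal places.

The zero-one rule: include type E iff E₂/h₂ > λE₁/(1+λh₁). Equality gives the switch point.
λE₁h₂ = E₂ + λE₂h₁ ⇒ λ = E₂/(E₁h₂ − E₂h₁) = 12.7/(878.8 − 288.3) = 0.02151 per s.

0.022 per s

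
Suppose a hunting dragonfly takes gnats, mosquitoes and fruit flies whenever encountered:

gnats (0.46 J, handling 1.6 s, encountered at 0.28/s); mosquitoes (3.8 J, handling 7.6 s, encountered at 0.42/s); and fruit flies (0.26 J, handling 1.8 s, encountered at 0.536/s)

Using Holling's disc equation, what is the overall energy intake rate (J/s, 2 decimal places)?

0.33 J/s

R = (0.28×0.46 + 0.42×3.8 + 0.536×0.26) / (1 + 0.28×1.6 + 0.42×7.6 + 0.536×1.8) = 1.864/5.605 = 0.3326 J/s.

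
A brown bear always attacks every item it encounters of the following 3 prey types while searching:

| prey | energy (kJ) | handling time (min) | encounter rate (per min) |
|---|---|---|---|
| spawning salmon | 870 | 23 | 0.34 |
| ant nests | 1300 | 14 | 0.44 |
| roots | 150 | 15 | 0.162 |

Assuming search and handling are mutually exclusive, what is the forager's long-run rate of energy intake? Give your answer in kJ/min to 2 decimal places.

R = (0.34×870 + 0.44×1300 + 0.162×150) / (1 + 0.34×23 + 0.44×14 + 0.162×15) = 892.1/17.41 = 51.24 kJ/min.

51.24 kJ/min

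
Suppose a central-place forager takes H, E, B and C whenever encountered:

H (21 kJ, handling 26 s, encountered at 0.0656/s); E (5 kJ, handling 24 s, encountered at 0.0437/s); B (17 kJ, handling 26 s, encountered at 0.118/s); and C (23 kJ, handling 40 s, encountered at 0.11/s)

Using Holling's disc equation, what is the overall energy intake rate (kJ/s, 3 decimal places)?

R = (0.0656×21 + 0.0437×5 + 0.118×17 + 0.11×23) / (1 + 0.0656×26 + 0.0437×24 + 0.118×26 + 0.11×40) = 6.132/11.22 = 0.5464 kJ/s.

0.546 kJ/s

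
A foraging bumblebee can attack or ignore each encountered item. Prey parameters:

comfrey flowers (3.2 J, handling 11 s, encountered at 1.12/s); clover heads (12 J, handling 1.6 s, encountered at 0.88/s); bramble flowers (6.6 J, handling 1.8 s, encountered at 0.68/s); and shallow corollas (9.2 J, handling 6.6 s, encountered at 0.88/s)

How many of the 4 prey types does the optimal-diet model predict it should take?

1

Rank by E/h (J/s): clover heads 7.5, bramble flowers 3.67, shallow corollas 1.39, comfrey flowers 0.291. Include each in turn until the next type's E/h falls below the running intake rate.
Rate on top 1: 4.385. bramble flowers: 3.67 < 4.385 → exclude; stop.
Optimal diet: clover heads — 1 of 4 types.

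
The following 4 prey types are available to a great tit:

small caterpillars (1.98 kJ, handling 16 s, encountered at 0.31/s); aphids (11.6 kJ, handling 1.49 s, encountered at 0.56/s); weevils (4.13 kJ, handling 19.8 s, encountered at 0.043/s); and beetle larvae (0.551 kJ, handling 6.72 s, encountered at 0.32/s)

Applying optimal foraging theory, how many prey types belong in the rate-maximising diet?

Rank by E/h (kJ/s): aphids 7.79, weevils 0.209, small caterpillars 0.124, beetle larvae 0.082. Include each in turn until the next type's E/h falls below the running intake rate.
Rate on top 1: 3.541. weevils: 0.209 < 3.541 → exclude; stop.
Optimal diet: aphids — 1 of 4 types.

1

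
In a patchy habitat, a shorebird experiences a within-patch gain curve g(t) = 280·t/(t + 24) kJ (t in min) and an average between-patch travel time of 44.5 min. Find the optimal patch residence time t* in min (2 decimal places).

Optimal t* satisfies g'(t*) = g(t*)/(T + t*).
g'(t) = 280·24/(t + 24)². Setting 280·24/(t+24)² = 280t/[(t+24)(44.5+t)] gives 24(44.5+t) = t(t+24), so t² = 24×44.5 = 1068.
t* = √1068 = 32.68 min.

32.68 min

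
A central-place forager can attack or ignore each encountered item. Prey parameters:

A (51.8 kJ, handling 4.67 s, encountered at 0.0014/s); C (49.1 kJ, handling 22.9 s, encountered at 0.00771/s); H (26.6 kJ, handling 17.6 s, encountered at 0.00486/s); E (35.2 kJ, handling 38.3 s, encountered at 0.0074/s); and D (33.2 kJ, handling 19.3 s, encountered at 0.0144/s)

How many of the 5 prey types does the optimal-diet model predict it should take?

5

Rank by E/h (kJ/s): A 11.1, C 2.14, D 1.72, H 1.51, E 0.919. Include each in turn until the next type's E/h falls below the running intake rate.
Rate on top 1: 0.07205. C: 2.14 > 0.07205 → include.
Rate on top 2: 0.3813. D: 1.72 > 0.3813 → include.
Rate on top 3: 0.636. H: 1.51 > 0.636 → include.
Rate on top 4: 0.6844. E: 0.919 > 0.6844 → include.
Optimal diet: A, C, D, H, E — 5 of 5 types.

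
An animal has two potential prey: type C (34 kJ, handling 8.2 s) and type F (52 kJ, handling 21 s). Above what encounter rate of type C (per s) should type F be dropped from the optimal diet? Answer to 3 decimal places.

Drop type F once their profitability E₂/h₂ falls below the rate achievable on type C alone: E₂/h₂ = λE₁/(1 + λh₁).
Solve for λ: λE₁h₂ = E₂(1 + λh₁) → λ(E₁h₂ − E₂h₁) = E₂ → λ = E₂/(E₁h₂ − E₂h₁).
λ = 52/(34×21 − 52×8.2) = 52/287.6 = 0.1808 per s.

0.181 per s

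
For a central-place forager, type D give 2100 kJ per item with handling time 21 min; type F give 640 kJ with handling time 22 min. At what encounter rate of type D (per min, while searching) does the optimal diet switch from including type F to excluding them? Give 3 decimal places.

The zero-one rule: include type F iff E₂/h₂ > λE₁/(1+λh₁). Equality gives the switch point.
λE₁h₂ = E₂ + λE₂h₁ ⇒ λ = E₂/(E₁h₂ − E₂h₁) = 640/(4.62e+04 − 1.344e+04) = 0.01954 per min.

0.020 per min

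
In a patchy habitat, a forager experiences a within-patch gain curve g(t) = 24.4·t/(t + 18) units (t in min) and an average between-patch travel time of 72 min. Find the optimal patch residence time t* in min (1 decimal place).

36.0 min

By the marginal value theorem, leave when the instantaneous gain rate g'(t) equals the habitat-wide average g(t)/(T + t).
g'(t) = 24.4·18/(t + 18)². Setting 24.4·18/(t+18)² = 24.4t/[(t+18)(72+t)] gives 18(72+t) = t(t+18), so t² = 18×72 = 1296.
t* = √1296 = 36 min.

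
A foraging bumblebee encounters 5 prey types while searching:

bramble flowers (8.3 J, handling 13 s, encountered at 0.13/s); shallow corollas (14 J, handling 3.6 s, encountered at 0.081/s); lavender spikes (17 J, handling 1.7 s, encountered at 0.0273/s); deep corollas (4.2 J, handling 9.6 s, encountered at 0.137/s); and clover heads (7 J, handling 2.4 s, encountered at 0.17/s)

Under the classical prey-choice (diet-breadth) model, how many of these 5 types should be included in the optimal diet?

3

Rank by E/h (J/s): lavender spikes 10, shallow corollas 3.89, clover heads 2.92, bramble flowers 0.638, deep corollas 0.438. Include each in turn until the next type's E/h falls below the running intake rate.
Rate on top 1: 0.4435. shallow corollas: 3.89 > 0.4435 → include.
Rate on top 2: 1.194. clover heads: 2.92 > 1.194 → include.
Rate on top 3: 1.597. bramble flowers: 0.638 < 1.597 → exclude; stop.
Optimal diet: lavender spikes, shallow corollas, clover heads — 3 of 5 types.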